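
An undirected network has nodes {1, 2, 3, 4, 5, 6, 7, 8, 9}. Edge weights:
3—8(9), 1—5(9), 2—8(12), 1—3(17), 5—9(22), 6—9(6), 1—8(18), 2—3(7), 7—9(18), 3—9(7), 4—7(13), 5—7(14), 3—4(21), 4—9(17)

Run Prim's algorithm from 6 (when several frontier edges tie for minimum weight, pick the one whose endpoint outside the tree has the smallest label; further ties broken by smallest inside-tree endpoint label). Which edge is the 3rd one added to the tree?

Grow the tree from 6 using Prim:
Step 1: cheapest edge leaving the tree is 6—9 (6); add 9.
Step 2: cheapest edge leaving the tree is 3—9 (7); add 3.
Step 3: cheapest edge leaving the tree is 2—3 (7); add 2.
Step 4: cheapest edge leaving the tree is 3—8 (9); add 8.
Step 5: cheapest edge leaving the tree is 1—3 (17); add 1.
Step 6: cheapest edge leaving the tree is 1—5 (9); add 5.
Step 7: cheapest edge leaving the tree is 5—7 (14); add 7.
Step 8: cheapest edge leaving the tree is 4—7 (13); add 4.
The 3rd edge added is 2—3.

2-3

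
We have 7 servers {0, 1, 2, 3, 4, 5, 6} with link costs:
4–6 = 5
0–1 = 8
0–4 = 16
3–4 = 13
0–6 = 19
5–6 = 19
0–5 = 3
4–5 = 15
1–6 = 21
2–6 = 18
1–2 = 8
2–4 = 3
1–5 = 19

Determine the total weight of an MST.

Kruskal's algorithm — process edges by increasing weight (ties by edge label):
0–5 (3): add. Components now {0,5} {1} {2} {3} {4} {6}
2–4 (3): add. Components now {0,5} {1} {2,4} {3} {6}
4–6 (5): add. Components now {0,5} {1} {2,4,6} {3}
0–1 (8): add. Components now {0,1,5} {2,4,6} {3}
1–2 (8): add. Components now {0,1,2,4,5,6} {3}
3–4 (13): add. Components now {0,1,2,3,4,5,6}
MST edges: 0–5, 2–4, 4–6, 0–1, 1–2, 3–4; total weight 3+3+5+8+8+13 = 40.

40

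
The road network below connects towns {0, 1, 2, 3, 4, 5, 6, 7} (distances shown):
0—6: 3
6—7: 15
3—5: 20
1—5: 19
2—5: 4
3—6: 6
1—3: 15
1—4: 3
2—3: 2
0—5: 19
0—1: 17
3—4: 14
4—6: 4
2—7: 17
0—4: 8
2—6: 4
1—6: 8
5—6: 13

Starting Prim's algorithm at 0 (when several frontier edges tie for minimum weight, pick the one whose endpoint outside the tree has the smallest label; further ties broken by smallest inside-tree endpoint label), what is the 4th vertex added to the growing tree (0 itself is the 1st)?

3

Grow the tree from 0 using Prim:
Step 1: cheapest edge leaving the tree is 0—6 (3); add 6.
Step 2: cheapest edge leaving the tree is 2—6 (4); add 2.
Step 3: cheapest edge leaving the tree is 2—3 (2); add 3.
Step 4: cheapest edge leaving the tree is 4—6 (4); add 4.
Step 5: cheapest edge leaving the tree is 1—4 (3); add 1.
Step 6: cheapest edge leaving the tree is 2—5 (4); add 5.
Step 7: cheapest edge leaving the tree is 6—7 (15); add 7.
Vertex order: 0, 6, 2, 3, 4, 1, 5, 7. The 4th vertex is 3.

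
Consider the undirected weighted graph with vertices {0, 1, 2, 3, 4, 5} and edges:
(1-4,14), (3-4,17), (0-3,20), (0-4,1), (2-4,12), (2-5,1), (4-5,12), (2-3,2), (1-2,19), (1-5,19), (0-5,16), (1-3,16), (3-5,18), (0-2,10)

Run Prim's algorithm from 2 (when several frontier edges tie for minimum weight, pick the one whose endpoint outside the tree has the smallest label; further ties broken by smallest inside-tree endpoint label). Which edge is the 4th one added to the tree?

0-4

Prim, starting at 2.
Step 1: cheapest edge leaving the tree is 2-5 (1); add 5.
Step 2: cheapest edge leaving the tree is 2-3 (2); add 3.
Step 3: cheapest edge leaving the tree is 0-2 (10); add 0.
Step 4: cheapest edge leaving the tree is 0-4 (1); add 4.
Step 5: cheapest edge leaving the tree is 1-4 (14); add 1.
The 4th edge added is 0-4.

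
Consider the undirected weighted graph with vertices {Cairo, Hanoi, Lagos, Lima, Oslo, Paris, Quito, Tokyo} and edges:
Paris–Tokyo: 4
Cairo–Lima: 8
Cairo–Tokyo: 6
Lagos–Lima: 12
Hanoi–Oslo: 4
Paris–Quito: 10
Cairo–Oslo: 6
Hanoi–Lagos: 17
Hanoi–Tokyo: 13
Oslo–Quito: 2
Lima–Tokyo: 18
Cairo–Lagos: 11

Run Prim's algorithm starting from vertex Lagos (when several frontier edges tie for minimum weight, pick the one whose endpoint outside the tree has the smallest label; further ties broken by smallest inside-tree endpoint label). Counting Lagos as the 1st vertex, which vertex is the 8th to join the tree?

Prim, starting at Lagos.
Step 1: cheapest edge leaving the tree is Cairo–Lagos (11); add Cairo.
Step 2: cheapest edge leaving the tree is Cairo–Oslo (6); add Oslo.
Step 3: cheapest edge leaving the tree is Oslo–Quito (2); add Quito.
Step 4: cheapest edge leaving the tree is Hanoi–Oslo (4); add Hanoi.
Step 5: cheapest edge leaving the tree is Cairo–Tokyo (6); add Tokyo.
Step 6: cheapest edge leaving the tree is Paris–Tokyo (4); add Paris.
Step 7: cheapest edge leaving the tree is Cairo–Lima (8); add Lima.
Vertex order: Lagos, Cairo, Oslo, Quito, Hanoi, Tokyo, Paris, Lima. The 8th vertex is Lima.

Lima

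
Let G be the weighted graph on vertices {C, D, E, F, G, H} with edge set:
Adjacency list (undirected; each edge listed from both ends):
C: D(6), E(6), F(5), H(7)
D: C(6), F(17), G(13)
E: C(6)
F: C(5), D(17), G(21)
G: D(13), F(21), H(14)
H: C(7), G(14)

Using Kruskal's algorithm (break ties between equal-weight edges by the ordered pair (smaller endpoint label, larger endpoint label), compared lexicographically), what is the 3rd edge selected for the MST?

Kruskal: consider edges lightest-first.
C-F (5): add — endpoints in different components.
C-D (6): add — endpoints in different components.
C-E (6): add — endpoints in different components.
C-H (7): add — endpoints in different components.
D-G (13): add — endpoints in different components.
The 3rd edge added is C-E.

C-E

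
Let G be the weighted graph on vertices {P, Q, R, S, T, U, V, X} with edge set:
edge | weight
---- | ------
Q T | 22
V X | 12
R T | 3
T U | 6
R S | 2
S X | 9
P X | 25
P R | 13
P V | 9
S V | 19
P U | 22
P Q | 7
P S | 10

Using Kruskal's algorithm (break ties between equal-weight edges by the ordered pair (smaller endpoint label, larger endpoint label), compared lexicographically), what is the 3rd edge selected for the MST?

Kruskal's algorithm — process edges by increasing weight (ties by edge label):
R S (2): add — endpoints in different components.
R T (3): add — endpoints in different components.
T U (6): add — endpoints in different components.
P Q (7): add — endpoints in different components.
P V (9): add — endpoints in different components.
S X (9): add — endpoints in different components.
P S (10): add — endpoints in different components.
The 3rd edge added is T U.

T-U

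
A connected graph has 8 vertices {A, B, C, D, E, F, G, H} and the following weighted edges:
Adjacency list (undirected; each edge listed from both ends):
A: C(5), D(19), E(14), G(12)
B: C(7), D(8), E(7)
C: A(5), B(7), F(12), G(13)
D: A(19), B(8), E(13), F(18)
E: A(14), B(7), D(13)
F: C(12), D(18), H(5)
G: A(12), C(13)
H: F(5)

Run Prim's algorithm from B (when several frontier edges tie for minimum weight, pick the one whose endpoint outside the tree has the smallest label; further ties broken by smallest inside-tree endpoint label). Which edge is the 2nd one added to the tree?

Grow the tree from B using Prim:
Step 1: cheapest edge leaving the tree is B–C (7); add C.
Step 2: cheapest edge leaving the tree is A–C (5); add A.
Step 3: cheapest edge leaving the tree is B–E (7); add E.
Step 4: cheapest edge leaving the tree is B–D (8); add D.
Step 5: cheapest edge leaving the tree is C–F (12); add F.
Step 6: cheapest edge leaving the tree is F–H (5); add H.
Step 7: cheapest edge leaving the tree is A–G (12); add G.
The 2nd edge added is A–C.

A-C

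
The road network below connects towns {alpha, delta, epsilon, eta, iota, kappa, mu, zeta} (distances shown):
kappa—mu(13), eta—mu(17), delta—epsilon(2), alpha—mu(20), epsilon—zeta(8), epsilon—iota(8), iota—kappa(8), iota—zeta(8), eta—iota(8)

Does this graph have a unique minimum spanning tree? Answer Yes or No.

No

Sort edges by weight, then run Kruskal:
delta—epsilon (2): add — endpoints in different components.
epsilon—iota (8): add — endpoints in different components.
epsilon—zeta (8): add — endpoints in different components.
eta—iota (8): add — endpoints in different components.
iota—kappa (8): add — endpoints in different components.
iota—zeta (8): skip — iota and zeta already connected.
kappa—mu (13): add — endpoints in different components.
eta—mu (17): skip — eta and mu already connected.
alpha—mu (20): add — endpoints in different components.
Non-tree edge iota—zeta has weight 8, equal to the heaviest edge on its tree cycle — swapping gives another MST of the same weight. Not unique.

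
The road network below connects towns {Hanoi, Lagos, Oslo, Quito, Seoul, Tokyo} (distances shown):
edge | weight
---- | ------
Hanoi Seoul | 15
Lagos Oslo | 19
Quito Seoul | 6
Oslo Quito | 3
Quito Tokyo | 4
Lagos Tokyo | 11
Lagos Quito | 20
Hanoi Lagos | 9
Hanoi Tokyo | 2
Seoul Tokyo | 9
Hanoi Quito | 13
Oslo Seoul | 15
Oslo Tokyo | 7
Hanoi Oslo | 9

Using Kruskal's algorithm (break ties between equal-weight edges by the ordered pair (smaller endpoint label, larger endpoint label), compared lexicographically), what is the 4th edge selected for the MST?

Quito-Seoul

Kruskal: consider edges lightest-first.
Hanoi Tokyo (2): add. Components now {Quito} {Oslo} {Seoul} {Hanoi,Tokyo} {Lagos}
Oslo Quito (3): add. Components now {Oslo,Quito} {Seoul} {Hanoi,Tokyo} {Lagos}
Quito Tokyo (4): add. Components now {Hanoi,Oslo,Quito,Tokyo} {Seoul} {Lagos}
Quito Seoul (6): add. Components now {Hanoi,Oslo,Quito,Seoul,Tokyo} {Lagos}
Oslo Tokyo (7): skip — Oslo and Tokyo already connected.
Hanoi Lagos (9): add. Components now {Hanoi,Lagos,Oslo,Quito,Seoul,Tokyo}
The 4th edge added is Quito Seoul.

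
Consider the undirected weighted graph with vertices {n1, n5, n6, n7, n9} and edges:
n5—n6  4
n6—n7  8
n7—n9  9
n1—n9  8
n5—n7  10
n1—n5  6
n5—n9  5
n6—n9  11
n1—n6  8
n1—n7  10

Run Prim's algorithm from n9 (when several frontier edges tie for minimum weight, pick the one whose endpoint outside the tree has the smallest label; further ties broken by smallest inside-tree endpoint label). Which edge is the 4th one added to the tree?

Prim's algorithm from n9:
Step 1: cheapest edge leaving the tree is n5—n9 (5); add n5.
Step 2: cheapest edge leaving the tree is n5—n6 (4); add n6.
Step 3: cheapest edge leaving the tree is n1—n5 (6); add n1.
Step 4: cheapest edge leaving the tree is n6—n7 (8); add n7.
The 4th edge added is n6—n7.

n6-n7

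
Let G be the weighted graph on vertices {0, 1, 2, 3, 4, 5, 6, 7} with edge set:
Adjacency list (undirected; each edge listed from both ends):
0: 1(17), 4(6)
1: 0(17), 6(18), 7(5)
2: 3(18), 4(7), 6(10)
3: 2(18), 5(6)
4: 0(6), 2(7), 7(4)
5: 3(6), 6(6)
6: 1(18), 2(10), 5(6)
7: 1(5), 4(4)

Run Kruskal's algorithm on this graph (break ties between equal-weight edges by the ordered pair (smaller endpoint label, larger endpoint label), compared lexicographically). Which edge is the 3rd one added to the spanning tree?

Sort edges by weight, then run Kruskal:
4–7 (4): add — endpoints in different components.
1–7 (5): add — endpoints in different components.
0–4 (6): add — endpoints in different components.
3–5 (6): add — endpoints in different components.
5–6 (6): add — endpoints in different components.
2–4 (7): add — endpoints in different components.
2–6 (10): add — endpoints in different components.
The 3rd edge added is 0–4.

0-4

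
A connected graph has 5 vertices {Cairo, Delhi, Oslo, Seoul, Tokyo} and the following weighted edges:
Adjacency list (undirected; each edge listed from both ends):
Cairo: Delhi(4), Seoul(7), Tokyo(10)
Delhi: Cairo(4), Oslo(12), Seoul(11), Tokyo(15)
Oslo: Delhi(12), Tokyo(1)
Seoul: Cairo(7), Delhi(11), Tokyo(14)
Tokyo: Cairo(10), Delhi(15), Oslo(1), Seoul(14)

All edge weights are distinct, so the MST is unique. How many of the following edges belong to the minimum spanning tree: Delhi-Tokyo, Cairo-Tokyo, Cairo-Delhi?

2

Kruskal: consider edges lightest-first.
Oslo-Tokyo (1): add. Components now {Oslo,Tokyo} {Delhi} {Cairo} {Seoul}
Cairo-Delhi (4): add. Components now {Oslo,Tokyo} {Cairo,Delhi} {Seoul}
Cairo-Seoul (7): add. Components now {Oslo,Tokyo} {Cairo,Delhi,Seoul}
Cairo-Tokyo (10): add. Components now {Cairo,Delhi,Oslo,Seoul,Tokyo}
MST edge set: {Oslo-Tokyo, Cairo-Delhi, Cairo-Seoul, Cairo-Tokyo}.
Of the listed edges, {Cairo-Tokyo, Cairo-Delhi} are in the MST → 2.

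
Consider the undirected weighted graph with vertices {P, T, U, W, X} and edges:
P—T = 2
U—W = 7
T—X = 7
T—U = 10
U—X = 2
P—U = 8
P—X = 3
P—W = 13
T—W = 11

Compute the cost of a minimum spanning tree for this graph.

Grow the tree from P using Prim:
Step 1: frontier [P—T 2, P—X 3, P—U 8, P—W 13] → take P—T (2); add T.
Step 2: frontier [P—X 3, P—U 8, P—W 13, T—X 7, T—U 10, T—W 11] → take P—X (3); add X.
Step 3: frontier [P—U 8, P—W 13, T—U 10, T—W 11, U—X 2] → take U—X (2); add U.
Step 4: frontier [P—W 13, T—W 11, U—W 7] → take U—W (7); add W.
MST edges: P—T, P—X, U—X, U—W; total weight 2+3+2+7 = 14.

14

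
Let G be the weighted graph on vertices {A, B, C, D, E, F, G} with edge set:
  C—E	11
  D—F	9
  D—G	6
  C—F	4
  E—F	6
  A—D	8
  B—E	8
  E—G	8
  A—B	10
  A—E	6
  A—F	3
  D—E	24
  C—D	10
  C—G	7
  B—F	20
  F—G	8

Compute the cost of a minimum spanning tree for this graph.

34

Prim's algorithm from C:
Step 1: cheapest edge leaving the tree is C—F (4); add F.
Step 2: cheapest edge leaving the tree is A—F (3); add A.
Step 3: cheapest edge leaving the tree is A—E (6); add E.
Step 4: cheapest edge leaving the tree is C—G (7); add G.
Step 5: cheapest edge leaving the tree is D—G (6); add D.
Step 6: cheapest edge leaving the tree is B—E (8); add B.
MST edges: C—F, A—F, A—E, C—G, D—G, B—E; total weight 4+3+6+7+6+8 = 34.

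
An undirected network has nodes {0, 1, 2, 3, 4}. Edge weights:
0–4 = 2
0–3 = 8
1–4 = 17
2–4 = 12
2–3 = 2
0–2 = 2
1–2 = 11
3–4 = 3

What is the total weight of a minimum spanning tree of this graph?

Prim's algorithm from 2:
Step 1: frontier [0–2 2, 2–3 2, 1–2 11, 2–4 12] → take 0–2 (2); add 0.
Step 2: frontier [0–4 2, 0–3 8, 2–3 2, 1–2 11, 2–4 12] → take 2–3 (2); add 3.
Step 3: frontier [0–4 2, 1–2 11, 2–4 12, 3–4 3] → take 0–4 (2); add 4.
Step 4: frontier [1–2 11, 1–4 17] → take 1–2 (11); add 1.
MST edges: 0–2, 2–3, 0–4, 1–2; total weight 2+2+2+11 = 17.

17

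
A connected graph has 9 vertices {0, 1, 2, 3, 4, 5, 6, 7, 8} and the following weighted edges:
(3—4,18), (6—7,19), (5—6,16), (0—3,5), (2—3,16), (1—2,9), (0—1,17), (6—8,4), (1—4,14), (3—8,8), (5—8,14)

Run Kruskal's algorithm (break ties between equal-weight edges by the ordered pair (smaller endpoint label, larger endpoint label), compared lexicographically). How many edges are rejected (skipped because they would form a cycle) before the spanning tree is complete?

3

Sort edges by weight, then run Kruskal:
6—8 (4): add — endpoints in different components.
0—3 (5): add — endpoints in different components.
3—8 (8): add — endpoints in different components.
1—2 (9): add — endpoints in different components.
1—4 (14): add — endpoints in different components.
5—8 (14): add — endpoints in different components.
2—3 (16): add — endpoints in different components.
5—6 (16): skip — 5 and 6 already connected.
0—1 (17): skip — 0 and 1 already connected.
3—4 (18): skip — 3 and 4 already connected.
6—7 (19): add — endpoints in different components.
Edges rejected before the tree was complete: 3.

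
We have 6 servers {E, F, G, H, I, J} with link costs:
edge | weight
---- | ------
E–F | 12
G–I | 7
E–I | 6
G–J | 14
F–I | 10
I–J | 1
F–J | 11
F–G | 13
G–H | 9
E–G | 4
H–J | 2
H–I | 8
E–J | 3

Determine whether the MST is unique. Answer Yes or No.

Yes

Kruskal's algorithm — process edges by increasing weight (ties by edge label):
I–J (1): add — endpoints in different components.
H–J (2): add — endpoints in different components.
E–J (3): add — endpoints in different components.
E–G (4): add — endpoints in different components.
E–I (6): skip — E and I already connected.
G–I (7): skip — G and I already connected.
H–I (8): skip — H and I already connected.
G–H (9): skip — G and H already connected.
F–I (10): add — endpoints in different components.
Every non-tree edge has weight strictly greater than the heaviest edge on the tree path between its endpoints, so the MST is unique.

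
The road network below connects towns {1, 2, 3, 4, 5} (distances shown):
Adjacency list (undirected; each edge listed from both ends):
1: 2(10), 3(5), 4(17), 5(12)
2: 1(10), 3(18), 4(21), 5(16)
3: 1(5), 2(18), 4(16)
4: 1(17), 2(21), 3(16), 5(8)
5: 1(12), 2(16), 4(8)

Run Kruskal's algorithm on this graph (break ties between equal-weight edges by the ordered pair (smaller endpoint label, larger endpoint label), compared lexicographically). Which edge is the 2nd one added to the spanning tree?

4-5

Kruskal's algorithm — process edges by increasing weight (ties by edge label):
1 3 (5): add — endpoints in different components.
4 5 (8): add — endpoints in different components.
1 2 (10): add — endpoints in different components.
1 5 (12): add — endpoints in different components.
The 2nd edge added is 4 5.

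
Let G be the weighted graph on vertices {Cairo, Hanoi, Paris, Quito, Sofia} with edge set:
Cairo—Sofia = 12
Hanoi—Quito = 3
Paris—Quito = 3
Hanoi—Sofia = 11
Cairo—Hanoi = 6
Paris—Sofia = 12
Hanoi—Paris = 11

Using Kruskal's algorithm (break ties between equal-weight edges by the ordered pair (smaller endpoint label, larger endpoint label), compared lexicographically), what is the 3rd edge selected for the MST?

Cairo-Hanoi

Sort edges by weight, then run Kruskal:
Hanoi—Quito (3): add. Components now {Paris} {Cairo} {Hanoi,Quito} {Sofia}
Paris—Quito (3): add. Components now {Hanoi,Paris,Quito} {Cairo} {Sofia}
Cairo—Hanoi (6): add. Components now {Cairo,Hanoi,Paris,Quito} {Sofia}
Hanoi—Paris (11): skip — Paris and Hanoi already connected.
Hanoi—Sofia (11): add. Components now {Cairo,Hanoi,Paris,Quito,Sofia}
The 3rd edge added is Cairo—Hanoi.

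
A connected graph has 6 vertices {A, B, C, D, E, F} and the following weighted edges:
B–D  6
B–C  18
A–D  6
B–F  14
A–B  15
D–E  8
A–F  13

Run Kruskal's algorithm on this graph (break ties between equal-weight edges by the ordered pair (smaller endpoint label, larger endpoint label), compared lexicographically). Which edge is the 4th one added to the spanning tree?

Sort edges by weight, then run Kruskal:
A–D (6): add. Components now {A,D} {B} {C} {E} {F}
B–D (6): add. Components now {A,B,D} {C} {E} {F}
D–E (8): add. Components now {A,B,D,E} {C} {F}
A–F (13): add. Components now {A,B,D,E,F} {C}
B–F (14): skip — B and F already connected.
A–B (15): skip — A and B already connected.
B–C (18): add. Components now {A,B,C,D,E,F}
The 4th edge added is A–F.

A-F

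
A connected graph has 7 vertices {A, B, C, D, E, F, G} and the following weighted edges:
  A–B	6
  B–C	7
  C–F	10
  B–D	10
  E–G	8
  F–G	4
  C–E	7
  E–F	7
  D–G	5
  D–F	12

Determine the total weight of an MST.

36

Kruskal: consider edges lightest-first.
F–G (4): add. Components now {A} {B} {C} {D} {E} {F,G}
D–G (5): add. Components now {A} {B} {C} {D,F,G} {E}
A–B (6): add. Components now {A,B} {C} {D,F,G} {E}
B–C (7): add. Components now {A,B,C} {D,F,G} {E}
C–E (7): add. Components now {A,B,C,E} {D,F,G}
E–F (7): add. Components now {A,B,C,D,E,F,G}
MST edges: F–G, D–G, A–B, B–C, C–E, E–F; total weight 4+5+6+7+7+7 = 36.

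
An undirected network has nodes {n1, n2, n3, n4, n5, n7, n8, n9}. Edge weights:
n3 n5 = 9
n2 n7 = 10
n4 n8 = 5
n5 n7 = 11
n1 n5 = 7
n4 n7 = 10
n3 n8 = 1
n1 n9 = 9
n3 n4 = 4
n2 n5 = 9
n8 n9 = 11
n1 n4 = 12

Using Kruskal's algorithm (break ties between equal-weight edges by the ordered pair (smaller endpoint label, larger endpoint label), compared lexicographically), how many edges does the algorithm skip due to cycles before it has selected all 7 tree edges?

1

Sort edges by weight, then run Kruskal:
n3 n8 (1): add — endpoints in different components.
n3 n4 (4): add — endpoints in different components.
n4 n8 (5): skip — n8 and n4 already connected.
n1 n5 (7): add — endpoints in different components.
n1 n9 (9): add — endpoints in different components.
n2 n5 (9): add — endpoints in different components.
n3 n5 (9): add — endpoints in different components.
n2 n7 (10): add — endpoints in different components.
Edges rejected before the tree was complete: 1.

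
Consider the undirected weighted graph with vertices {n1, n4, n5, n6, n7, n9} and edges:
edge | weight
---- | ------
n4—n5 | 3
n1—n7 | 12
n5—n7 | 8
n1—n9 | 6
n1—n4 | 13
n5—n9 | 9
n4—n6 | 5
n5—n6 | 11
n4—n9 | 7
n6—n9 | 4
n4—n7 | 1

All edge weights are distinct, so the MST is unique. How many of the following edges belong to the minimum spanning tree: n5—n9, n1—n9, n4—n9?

1

Sort edges by weight, then run Kruskal:
n4—n7 (1): add. Components now {n5} {n6} {n4,n7} {n1} {n9}
n4—n5 (3): add. Components now {n4,n5,n7} {n6} {n1} {n9}
n6—n9 (4): add. Components now {n4,n5,n7} {n6,n9} {n1}
n4—n6 (5): add. Components now {n4,n5,n6,n7,n9} {n1}
n1—n9 (6): add. Components now {n1,n4,n5,n6,n7,n9}
MST edge set: {n4—n7, n4—n5, n6—n9, n4—n6, n1—n9}.
Of the listed edges, {n1—n9} are in the MST → 1.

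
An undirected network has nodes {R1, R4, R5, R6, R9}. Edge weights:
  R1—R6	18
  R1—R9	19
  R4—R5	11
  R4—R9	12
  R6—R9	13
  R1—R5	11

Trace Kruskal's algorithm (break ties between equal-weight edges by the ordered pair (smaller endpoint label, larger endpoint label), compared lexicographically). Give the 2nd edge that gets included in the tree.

Kruskal: consider edges lightest-first.
R1—R5 (11): add — endpoints in different components.
R4—R5 (11): add — endpoints in different components.
R4—R9 (12): add — endpoints in different components.
R6—R9 (13): add — endpoints in different components.
The 2nd edge added is R4—R5.

R4-R5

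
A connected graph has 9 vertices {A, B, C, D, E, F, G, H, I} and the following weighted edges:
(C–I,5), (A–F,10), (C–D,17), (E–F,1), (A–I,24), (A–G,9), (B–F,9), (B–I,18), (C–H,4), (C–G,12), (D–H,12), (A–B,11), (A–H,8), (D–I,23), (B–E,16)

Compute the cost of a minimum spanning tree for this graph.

Grow the tree from C using Prim:
Step 1: cheapest edge leaving the tree is C–H (4); add H.
Step 2: cheapest edge leaving the tree is C–I (5); add I.
Step 3: cheapest edge leaving the tree is A–H (8); add A.
Step 4: cheapest edge leaving the tree is A–G (9); add G.
Step 5: cheapest edge leaving the tree is A–F (10); add F.
Step 6: cheapest edge leaving the tree is E–F (1); add E.
Step 7: cheapest edge leaving the tree is B–F (9); add B.
Step 8: cheapest edge leaving the tree is D–H (12); add D.
MST edges: C–H, C–I, A–H, A–G, A–F, E–F, B–F, D–H; total weight 4+5+8+9+10+1+9+12 = 58.

58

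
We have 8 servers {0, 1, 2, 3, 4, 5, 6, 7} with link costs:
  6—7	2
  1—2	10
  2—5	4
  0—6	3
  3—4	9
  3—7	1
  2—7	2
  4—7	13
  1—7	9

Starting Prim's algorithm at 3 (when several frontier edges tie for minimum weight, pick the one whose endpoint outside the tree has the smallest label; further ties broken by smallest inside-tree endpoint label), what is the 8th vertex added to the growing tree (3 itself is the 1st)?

4

Prim's algorithm from 3:
Step 1: cheapest edge leaving the tree is 3—7 (1); add 7.
Step 2: cheapest edge leaving the tree is 2—7 (2); add 2.
Step 3: cheapest edge leaving the tree is 6—7 (2); add 6.
Step 4: cheapest edge leaving the tree is 0—6 (3); add 0.
Step 5: cheapest edge leaving the tree is 2—5 (4); add 5.
Step 6: cheapest edge leaving the tree is 1—7 (9); add 1.
Step 7: cheapest edge leaving the tree is 3—4 (9); add 4.
Vertex order: 3, 7, 2, 6, 0, 5, 1, 4. The 8th vertex is 4.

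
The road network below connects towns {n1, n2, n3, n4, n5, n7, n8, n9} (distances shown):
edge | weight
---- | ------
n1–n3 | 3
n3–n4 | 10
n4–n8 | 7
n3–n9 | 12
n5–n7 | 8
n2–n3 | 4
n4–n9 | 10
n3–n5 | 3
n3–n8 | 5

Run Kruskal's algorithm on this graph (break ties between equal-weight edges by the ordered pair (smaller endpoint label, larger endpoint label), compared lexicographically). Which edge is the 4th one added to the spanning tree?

n3-n8

Kruskal: consider edges lightest-first.
n1–n3 (3): add — endpoints in different components.
n3–n5 (3): add — endpoints in different components.
n2–n3 (4): add — endpoints in different components.
n3–n8 (5): add — endpoints in different components.
n4–n8 (7): add — endpoints in different components.
n5–n7 (8): add — endpoints in different components.
n3–n4 (10): skip — n4 and n3 already connected.
n4–n9 (10): add — endpoints in different components.
The 4th edge added is n3–n8.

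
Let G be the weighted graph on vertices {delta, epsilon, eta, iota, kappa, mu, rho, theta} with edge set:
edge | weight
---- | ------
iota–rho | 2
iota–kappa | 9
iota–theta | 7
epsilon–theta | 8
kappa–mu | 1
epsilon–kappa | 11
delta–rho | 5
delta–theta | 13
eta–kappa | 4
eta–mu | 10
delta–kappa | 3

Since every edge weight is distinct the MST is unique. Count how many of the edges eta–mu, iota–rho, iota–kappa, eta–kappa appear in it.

2

Kruskal: consider edges lightest-first.
kappa–mu (1): add — endpoints in different components.
iota–rho (2): add — endpoints in different components.
delta–kappa (3): add — endpoints in different components.
eta–kappa (4): add — endpoints in different components.
delta–rho (5): add — endpoints in different components.
iota–theta (7): add — endpoints in different components.
epsilon–theta (8): add — endpoints in different components.
MST edge set: {kappa–mu, iota–rho, delta–kappa, eta–kappa, delta–rho, iota–theta, epsilon–theta}.
Of the listed edges, {iota–rho, eta–kappa} are in the MST → 2.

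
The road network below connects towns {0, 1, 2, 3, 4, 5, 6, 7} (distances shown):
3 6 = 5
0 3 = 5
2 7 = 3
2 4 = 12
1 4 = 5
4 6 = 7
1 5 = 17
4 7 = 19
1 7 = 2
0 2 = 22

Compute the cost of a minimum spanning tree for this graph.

44

Prim, starting at 7.
Step 1: frontier [1 7 2, 2 7 3, 4 7 19] → take 1 7 (2); add 1.
Step 2: frontier [1 4 5, 1 5 17, 2 7 3, 4 7 19] → take 2 7 (3); add 2.
Step 3: frontier [1 4 5, 1 5 17, 2 4 12, 0 2 22, 4 7 19] → take 1 4 (5); add 4.
Step 4: frontier [1 5 17, 0 2 22, 4 6 7] → take 4 6 (7); add 6.
Step 5: frontier [1 5 17, 0 2 22, 3 6 5] → take 3 6 (5); add 3.
Step 6: frontier [1 5 17, 0 2 22, 0 3 5] → take 0 3 (5); add 0.
Step 7: frontier [1 5 17] → take 1 5 (17); add 5.
MST edges: 1 7, 2 7, 1 4, 4 6, 3 6, 0 3, 1 5; total weight 2+3+5+7+5+5+17 = 44.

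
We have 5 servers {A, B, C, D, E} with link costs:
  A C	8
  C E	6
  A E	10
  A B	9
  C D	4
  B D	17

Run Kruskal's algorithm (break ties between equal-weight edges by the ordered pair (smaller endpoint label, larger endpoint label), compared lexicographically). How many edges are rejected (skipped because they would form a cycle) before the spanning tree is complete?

Kruskal: consider edges lightest-first.
C D (4): add — endpoints in different components.
C E (6): add — endpoints in different components.
A C (8): add — endpoints in different components.
A B (9): add — endpoints in different components.
Edges rejected before the tree was complete: 0.

0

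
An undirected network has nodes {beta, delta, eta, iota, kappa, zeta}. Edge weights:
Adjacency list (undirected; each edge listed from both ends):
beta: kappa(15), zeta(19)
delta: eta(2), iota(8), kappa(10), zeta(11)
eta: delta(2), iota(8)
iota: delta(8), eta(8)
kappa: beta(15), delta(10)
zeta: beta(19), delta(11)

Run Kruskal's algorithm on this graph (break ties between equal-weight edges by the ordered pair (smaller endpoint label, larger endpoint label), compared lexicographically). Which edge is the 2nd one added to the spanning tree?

delta-iota

Kruskal: consider edges lightest-first.
delta–eta (2): add — endpoints in different components.
delta–iota (8): add — endpoints in different components.
eta–iota (8): skip — eta and iota already connected.
delta–kappa (10): add — endpoints in different components.
delta–zeta (11): add — endpoints in different components.
beta–kappa (15): add — endpoints in different components.
The 2nd edge added is delta–iota.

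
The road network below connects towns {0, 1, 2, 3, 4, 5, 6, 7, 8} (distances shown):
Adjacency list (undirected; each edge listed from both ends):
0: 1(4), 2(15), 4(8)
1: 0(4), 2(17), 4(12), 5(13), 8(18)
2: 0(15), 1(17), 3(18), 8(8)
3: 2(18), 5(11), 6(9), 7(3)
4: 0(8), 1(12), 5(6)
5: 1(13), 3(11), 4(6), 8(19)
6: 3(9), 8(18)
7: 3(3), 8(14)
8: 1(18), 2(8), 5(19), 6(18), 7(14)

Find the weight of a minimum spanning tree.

Sort edges by weight, then run Kruskal:
3 7 (3): add — endpoints in different components.
0 1 (4): add — endpoints in different components.
4 5 (6): add — endpoints in different components.
0 4 (8): add — endpoints in different components.
2 8 (8): add — endpoints in different components.
3 6 (9): add — endpoints in different components.
3 5 (11): add — endpoints in different components.
1 4 (12): skip — 1 and 4 already connected.
1 5 (13): skip — 1 and 5 already connected.
7 8 (14): add — endpoints in different components.
MST edges: 3 7, 0 1, 4 5, 0 4, 2 8, 3 6, 3 5, 7 8; total weight 3+4+6+8+8+9+11+14 = 63.

63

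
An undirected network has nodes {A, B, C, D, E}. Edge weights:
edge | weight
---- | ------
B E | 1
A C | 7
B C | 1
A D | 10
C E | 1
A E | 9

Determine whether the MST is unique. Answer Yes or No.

Kruskal's algorithm — process edges by increasing weight (ties by edge label):
B C (1): add — endpoints in different components.
B E (1): add — endpoints in different components.
C E (1): skip — C and E already connected.
A C (7): add — endpoints in different components.
A E (9): skip — A and E already connected.
A D (10): add — endpoints in different components.
Non-tree edge C E has weight 1, equal to the heaviest edge on its tree cycle — swapping gives another MST of the same weight. Not unique.

No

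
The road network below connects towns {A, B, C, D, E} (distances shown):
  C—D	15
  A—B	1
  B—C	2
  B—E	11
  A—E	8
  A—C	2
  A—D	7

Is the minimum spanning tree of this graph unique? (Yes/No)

No

Sort edges by weight, then run Kruskal:
A—B (1): add. Components now {A,B} {C} {D} {E}
A—C (2): add. Components now {A,B,C} {D} {E}
B—C (2): skip — B and C already connected.
A—D (7): add. Components now {A,B,C,D} {E}
A—E (8): add. Components now {A,B,C,D,E}
Non-tree edge B—C has weight 2, equal to the heaviest edge on its tree cycle — swapping gives another MST of the same weight. Not unique.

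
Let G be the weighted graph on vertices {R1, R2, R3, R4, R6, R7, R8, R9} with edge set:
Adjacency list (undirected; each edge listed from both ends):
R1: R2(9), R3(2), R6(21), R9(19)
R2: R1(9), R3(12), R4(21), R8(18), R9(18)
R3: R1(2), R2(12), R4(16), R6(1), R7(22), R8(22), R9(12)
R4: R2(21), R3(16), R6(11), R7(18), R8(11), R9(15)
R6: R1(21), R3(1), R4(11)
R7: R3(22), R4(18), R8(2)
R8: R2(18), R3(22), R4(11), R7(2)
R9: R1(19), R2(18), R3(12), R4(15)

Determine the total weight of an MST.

Prim's algorithm from R4:
Step 1: cheapest edge leaving the tree is R4-R6 (11); add R6.
Step 2: cheapest edge leaving the tree is R3-R6 (1); add R3.
Step 3: cheapest edge leaving the tree is R1-R3 (2); add R1.
Step 4: cheapest edge leaving the tree is R1-R2 (9); add R2.
Step 5: cheapest edge leaving the tree is R4-R8 (11); add R8.
Step 6: cheapest edge leaving the tree is R7-R8 (2); add R7.
Step 7: cheapest edge leaving the tree is R3-R9 (12); add R9.
MST edges: R4-R6, R3-R6, R1-R3, R1-R2, R4-R8, R7-R8, R3-R9; total weight 11+1+2+9+11+2+12 = 48.

48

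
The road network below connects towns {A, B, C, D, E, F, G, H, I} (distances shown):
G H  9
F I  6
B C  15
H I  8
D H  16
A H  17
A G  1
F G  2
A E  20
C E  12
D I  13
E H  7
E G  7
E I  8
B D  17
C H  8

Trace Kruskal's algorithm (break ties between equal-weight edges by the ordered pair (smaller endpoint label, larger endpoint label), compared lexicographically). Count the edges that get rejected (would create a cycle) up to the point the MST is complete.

4

Sort edges by weight, then run Kruskal:
A G (1): add — endpoints in different components.
F G (2): add — endpoints in different components.
F I (6): add — endpoints in different components.
E G (7): add — endpoints in different components.
E H (7): add — endpoints in different components.
C H (8): add — endpoints in different components.
E I (8): skip — E and I already connected.
H I (8): skip — H and I already connected.
G H (9): skip — G and H already connected.
C E (12): skip — C and E already connected.
D I (13): add — endpoints in different components.
B C (15): add — endpoints in different components.
Edges rejected before the tree was complete: 4.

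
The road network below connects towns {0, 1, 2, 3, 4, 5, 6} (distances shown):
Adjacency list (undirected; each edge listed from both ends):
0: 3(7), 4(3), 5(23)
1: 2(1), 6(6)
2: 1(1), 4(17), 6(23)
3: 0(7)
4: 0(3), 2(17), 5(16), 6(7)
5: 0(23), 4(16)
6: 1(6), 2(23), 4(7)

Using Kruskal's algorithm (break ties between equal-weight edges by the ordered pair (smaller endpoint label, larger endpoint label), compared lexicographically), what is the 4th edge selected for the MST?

Kruskal's algorithm — process edges by increasing weight (ties by edge label):
1 2 (1): add. Components now {0} {1,2} {3} {4} {5} {6}
0 4 (3): add. Components now {0,4} {1,2} {3} {5} {6}
1 6 (6): add. Components now {0,4} {1,2,6} {3} {5}
0 3 (7): add. Components now {0,3,4} {1,2,6} {5}
4 6 (7): add. Components now {0,1,2,3,4,6} {5}
4 5 (16): add. Components now {0,1,2,3,4,5,6}
The 4th edge added is 0 3.

0-3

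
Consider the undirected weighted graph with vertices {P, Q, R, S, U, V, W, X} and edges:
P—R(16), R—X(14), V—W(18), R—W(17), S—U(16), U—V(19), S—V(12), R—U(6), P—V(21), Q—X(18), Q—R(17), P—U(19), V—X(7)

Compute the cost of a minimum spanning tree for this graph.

89

Prim, starting at U.
Step 1: frontier [R—U 6, S—U 16, P—U 19, U—V 19] → take R—U (6); add R.
Step 2: frontier [R—X 14, P—R 16, Q—R 17, R—W 17, S—U 16, P—U 19, U—V 19] → take R—X (14); add X.
Step 3: frontier [P—R 16, Q—R 17, R—W 17, S—U 16, P—U 19, U—V 19, V—X 7, Q—X 18] → take V—X (7); add V.
Step 4: frontier [P—R 16, Q—R 17, R—W 17, S—U 16, P—U 19, S—V 12, V—W 18, P—V 21, Q—X 18] → take S—V (12); add S.
Step 5: frontier [P—R 16, Q—R 17, R—W 17, P—U 19, V—W 18, P—V 21, Q—X 18] → take P—R (16); add P.
Step 6: frontier [Q—R 17, R—W 17, V—W 18, Q—X 18] → take Q—R (17); add Q.
Step 7: frontier [R—W 17, V—W 18] → take R—W (17); add W.
MST edges: R—U, R—X, V—X, S—V, P—R, Q—R, R—W; total weight 6+14+7+12+16+17+17 = 89.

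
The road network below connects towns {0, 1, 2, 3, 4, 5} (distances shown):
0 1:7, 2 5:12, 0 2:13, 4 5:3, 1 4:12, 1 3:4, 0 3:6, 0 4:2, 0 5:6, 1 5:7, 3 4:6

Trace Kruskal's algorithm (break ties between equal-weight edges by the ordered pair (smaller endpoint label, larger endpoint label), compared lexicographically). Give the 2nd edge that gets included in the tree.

4-5

Kruskal's algorithm — process edges by increasing weight (ties by edge label):
0 4 (2): add. Components now {0,4} {1} {2} {3} {5}
4 5 (3): add. Components now {0,4,5} {1} {2} {3}
1 3 (4): add. Components now {0,4,5} {1,3} {2}
0 3 (6): add. Components now {0,1,3,4,5} {2}
0 5 (6): skip — 0 and 5 already connected.
3 4 (6): skip — 3 and 4 already connected.
0 1 (7): skip — 0 and 1 already connected.
1 5 (7): skip — 1 and 5 already connected.
1 4 (12): skip — 1 and 4 already connected.
2 5 (12): add. Components now {0,1,2,3,4,5}
The 2nd edge added is 4 5.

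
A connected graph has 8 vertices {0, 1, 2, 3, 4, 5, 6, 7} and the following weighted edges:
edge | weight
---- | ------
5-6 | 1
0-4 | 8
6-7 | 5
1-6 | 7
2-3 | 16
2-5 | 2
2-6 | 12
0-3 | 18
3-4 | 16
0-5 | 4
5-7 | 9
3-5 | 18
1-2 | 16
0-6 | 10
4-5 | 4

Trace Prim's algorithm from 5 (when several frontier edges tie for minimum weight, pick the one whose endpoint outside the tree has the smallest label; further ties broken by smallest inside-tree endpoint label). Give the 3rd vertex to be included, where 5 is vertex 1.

Prim's algorithm from 5:
Step 1: cheapest edge leaving the tree is 5-6 (1); add 6.
Step 2: cheapest edge leaving the tree is 2-5 (2); add 2.
Step 3: cheapest edge leaving the tree is 0-5 (4); add 0.
Step 4: cheapest edge leaving the tree is 4-5 (4); add 4.
Step 5: cheapest edge leaving the tree is 6-7 (5); add 7.
Step 6: cheapest edge leaving the tree is 1-6 (7); add 1.
Step 7: cheapest edge leaving the tree is 2-3 (16); add 3.
Vertex order: 5, 6, 2, 0, 4, 7, 1, 3. The 3rd vertex is 2.

2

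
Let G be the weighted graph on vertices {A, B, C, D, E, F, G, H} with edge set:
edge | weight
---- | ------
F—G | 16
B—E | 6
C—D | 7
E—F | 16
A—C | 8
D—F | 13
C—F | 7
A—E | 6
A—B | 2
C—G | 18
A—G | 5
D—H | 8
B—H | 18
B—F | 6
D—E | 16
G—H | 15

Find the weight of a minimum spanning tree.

41

Prim's algorithm from D:
Step 1: cheapest edge leaving the tree is C—D (7); add C.
Step 2: cheapest edge leaving the tree is C—F (7); add F.
Step 3: cheapest edge leaving the tree is B—F (6); add B.
Step 4: cheapest edge leaving the tree is A—B (2); add A.
Step 5: cheapest edge leaving the tree is A—G (5); add G.
Step 6: cheapest edge leaving the tree is A—E (6); add E.
Step 7: cheapest edge leaving the tree is D—H (8); add H.
MST edges: C—D, C—F, B—F, A—B, A—G, A—E, D—H; total weight 7+7+6+2+5+6+8 = 41.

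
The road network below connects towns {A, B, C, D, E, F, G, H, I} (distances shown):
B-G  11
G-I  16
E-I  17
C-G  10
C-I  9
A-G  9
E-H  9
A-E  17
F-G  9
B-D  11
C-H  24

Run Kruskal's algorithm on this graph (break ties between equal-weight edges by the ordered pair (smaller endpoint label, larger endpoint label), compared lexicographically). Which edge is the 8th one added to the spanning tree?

Sort edges by weight, then run Kruskal:
A-G (9): add — endpoints in different components.
C-I (9): add — endpoints in different components.
E-H (9): add — endpoints in different components.
F-G (9): add — endpoints in different components.
C-G (10): add — endpoints in different components.
B-D (11): add — endpoints in different components.
B-G (11): add — endpoints in different components.
G-I (16): skip — G and I already connected.
A-E (17): add — endpoints in different components.
The 8th edge added is A-E.

A-E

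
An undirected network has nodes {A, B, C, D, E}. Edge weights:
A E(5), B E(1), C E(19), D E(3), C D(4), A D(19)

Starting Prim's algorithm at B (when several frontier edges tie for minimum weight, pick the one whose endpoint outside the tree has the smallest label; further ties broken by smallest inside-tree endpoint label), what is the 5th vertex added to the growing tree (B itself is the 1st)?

Grow the tree from B using Prim:
Step 1: cheapest edge leaving the tree is B E (1); add E.
Step 2: cheapest edge leaving the tree is D E (3); add D.
Step 3: cheapest edge leaving the tree is C D (4); add C.
Step 4: cheapest edge leaving the tree is A E (5); add A.
Vertex order: B, E, D, C, A. The 5th vertex is A.

A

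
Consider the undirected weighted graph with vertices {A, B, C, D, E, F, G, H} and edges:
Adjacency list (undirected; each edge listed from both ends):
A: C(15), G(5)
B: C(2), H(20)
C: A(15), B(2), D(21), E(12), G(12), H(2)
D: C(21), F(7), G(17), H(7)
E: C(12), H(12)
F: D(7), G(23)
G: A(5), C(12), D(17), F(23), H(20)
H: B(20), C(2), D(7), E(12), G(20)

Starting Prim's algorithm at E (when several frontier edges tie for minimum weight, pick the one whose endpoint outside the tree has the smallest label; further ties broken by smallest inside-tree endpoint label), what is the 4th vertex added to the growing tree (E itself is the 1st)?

Grow the tree from E using Prim:
Step 1: frontier [C-E 12, E-H 12] → take C-E (12); add C.
Step 2: frontier [B-C 2, C-H 2, C-G 12, A-C 15, C-D 21, E-H 12] → take B-C (2); add B.
Step 3: frontier [B-H 20, C-H 2, C-G 12, A-C 15, C-D 21, E-H 12] → take C-H (2); add H.
Step 4: frontier [C-G 12, A-C 15, C-D 21, D-H 7, G-H 20] → take D-H (7); add D.
Step 5: frontier [C-G 12, A-C 15, D-F 7, D-G 17, G-H 20] → take D-F (7); add F.
Step 6: frontier [C-G 12, A-C 15, D-G 17, F-G 23, G-H 20] → take C-G (12); add G.
Step 7: frontier [A-C 15, A-G 5] → take A-G (5); add A.
Vertex order: E, C, B, H, D, F, G, A. The 4th vertex is H.

H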